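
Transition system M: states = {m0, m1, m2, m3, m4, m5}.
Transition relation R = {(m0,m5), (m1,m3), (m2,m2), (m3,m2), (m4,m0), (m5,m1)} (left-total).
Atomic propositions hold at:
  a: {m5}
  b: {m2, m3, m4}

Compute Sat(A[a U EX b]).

Sat(EX b) = {s : some successor in {m2, m3, m4}} = {m1, m2, m3}
A[a U EX b]: least fixpoint, start Z0 = Sat(EX b) = {m1, m2, m3}, add states in Sat(a) with every successor in Z. Z1 = {m1, m2, m3, m5}; fixed.
Sat(A[a U EX b]) = {m1, m2, m3, m5}

{m1, m2, m3, m5}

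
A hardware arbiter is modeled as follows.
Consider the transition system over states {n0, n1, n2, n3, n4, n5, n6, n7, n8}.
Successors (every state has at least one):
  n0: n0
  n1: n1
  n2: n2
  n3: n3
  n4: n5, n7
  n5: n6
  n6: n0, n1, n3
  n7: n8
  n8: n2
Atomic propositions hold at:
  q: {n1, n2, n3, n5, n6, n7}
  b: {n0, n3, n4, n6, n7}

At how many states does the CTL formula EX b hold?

5

Sat(EX b) = {s : some successor in {n0, n3, n4, n6, n7}} = {n0, n3, n4, n5, n6}
|Sat(EX b)| = |{n0, n3, n4, n5, n6}| = 5.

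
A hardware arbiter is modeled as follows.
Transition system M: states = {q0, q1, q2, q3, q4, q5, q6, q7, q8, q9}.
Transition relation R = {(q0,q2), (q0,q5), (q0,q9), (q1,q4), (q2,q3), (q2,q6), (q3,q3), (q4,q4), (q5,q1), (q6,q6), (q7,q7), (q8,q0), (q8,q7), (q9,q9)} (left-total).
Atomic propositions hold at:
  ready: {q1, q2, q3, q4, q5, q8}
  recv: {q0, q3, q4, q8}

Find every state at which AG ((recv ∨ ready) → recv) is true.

{q3, q4, q6, q7, q9}

Sat(recv ∨ ready) = {q0, q1, q2, q3, q4, q5, q8}
Sat((recv ∨ ready) → recv) = {q0, q3, q4, q6, q7, q8, q9}
AG ((recv ∨ ready) → recv): greatest fixpoint, start Z0 = {q0, q3, q4, q6, q7, q8, q9}, keep only states in Sat with every successor in Z. Z1 = {q3, q4, q6, q7, q8, q9}; Z2 = {q3, q4, q6, q7, q9}; fixed.
Sat(AG ((recv ∨ ready) → recv)) = {q3, q4, q6, q7, q9}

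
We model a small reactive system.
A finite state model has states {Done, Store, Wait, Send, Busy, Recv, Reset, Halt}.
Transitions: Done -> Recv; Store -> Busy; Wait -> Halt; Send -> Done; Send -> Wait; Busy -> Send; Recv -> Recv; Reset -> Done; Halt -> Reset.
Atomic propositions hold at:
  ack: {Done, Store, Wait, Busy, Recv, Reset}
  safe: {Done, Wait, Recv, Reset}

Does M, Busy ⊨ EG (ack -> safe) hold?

Sat(ack -> safe) = {Done, Wait, Send, Recv, Reset, Halt}
EG (ack -> safe): greatest fixpoint, start Z0 = {Done, Wait, Send, Recv, Reset, Halt}, keep only states in Sat with some successor in Z. Already a fixed point.
Sat(EG (ack -> safe)) = {Done, Wait, Send, Recv, Reset, Halt}
Busy ∉ Sat(EG (ack -> safe)) = {Done, Wait, Send, Recv, Reset, Halt}, so the formula does not hold at Busy.

No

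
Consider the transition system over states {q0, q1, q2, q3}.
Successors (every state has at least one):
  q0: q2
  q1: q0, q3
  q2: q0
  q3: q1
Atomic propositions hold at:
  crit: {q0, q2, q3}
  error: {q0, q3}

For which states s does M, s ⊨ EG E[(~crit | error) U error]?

Sat(~crit) = {q1}
Sat(~crit | error) = {q0, q1, q3}
E[(~crit | error) U error]: least fixpoint, start Z0 = Sat(error) = {q0, q3}, add states in Sat(~crit | error) with some successor in Z. Z1 = {q0, q1, q3}; fixed.
Sat(E[(~crit | error) U error]) = {q0, q1, q3}
EG E[(~crit | error) U error]: greatest fixpoint, start Z0 = {q0, q1, q3}, keep only states in Sat with some successor in Z. Z1 = {q1, q3}; fixed.
Sat(EG E[(~crit | error) U error]) = {q1, q3}

{q1, q3}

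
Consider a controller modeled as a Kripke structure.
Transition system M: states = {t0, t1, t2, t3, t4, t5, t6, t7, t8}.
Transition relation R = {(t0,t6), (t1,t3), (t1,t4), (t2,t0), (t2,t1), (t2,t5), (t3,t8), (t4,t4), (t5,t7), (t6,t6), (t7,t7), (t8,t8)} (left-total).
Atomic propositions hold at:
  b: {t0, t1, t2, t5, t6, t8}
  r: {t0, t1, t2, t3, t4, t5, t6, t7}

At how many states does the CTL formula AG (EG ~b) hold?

2

Sat(~b) = {t3, t4, t7}
EG ~b: greatest fixpoint, start Z0 = {t3, t4, t7}, keep only states in Sat with some successor in Z. Z1 = {t4, t7}; fixed.
Sat(EG ~b) = {t4, t7}
AG (EG ~b): greatest fixpoint, start Z0 = {t4, t7}, keep only states in Sat with every successor in Z. Already a fixed point.
Sat(AG (EG ~b)) = {t4, t7}
|Sat(AG (EG ~b))| = |{t4, t7}| = 2.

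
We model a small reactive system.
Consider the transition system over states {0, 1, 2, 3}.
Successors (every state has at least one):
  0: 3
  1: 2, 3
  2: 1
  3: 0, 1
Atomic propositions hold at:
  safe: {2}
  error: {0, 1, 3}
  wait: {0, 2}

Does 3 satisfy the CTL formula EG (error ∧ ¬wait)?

Yes

Sat(¬wait) = {1, 3}
Sat(error ∧ ¬wait) = {1, 3}
EG (error ∧ ¬wait): greatest fixpoint, start Z0 = {1, 3}, keep only states in Sat with some successor in Z. Already a fixed point.
Sat(EG (error ∧ ¬wait)) = {1, 3}
3 ∈ Sat(EG (error ∧ ¬wait)) = {1, 3}, so the formula holds at 3.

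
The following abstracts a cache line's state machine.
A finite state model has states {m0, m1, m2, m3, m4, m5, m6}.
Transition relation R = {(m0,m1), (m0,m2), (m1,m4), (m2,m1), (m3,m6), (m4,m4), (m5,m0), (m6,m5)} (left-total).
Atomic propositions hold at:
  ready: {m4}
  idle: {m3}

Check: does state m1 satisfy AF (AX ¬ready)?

Sat(¬ready) = {m0, m1, m2, m3, m5, m6}
Sat(AX ¬ready) = {s : every successor in {m0, m1, m2, m3, m5, m6}} = {m0, m2, m3, m5, m6}
AF (AX ¬ready): least fixpoint, start Z0 = {m0, m2, m3, m5, m6}, add states with every successor in Z. Already a fixed point.
Sat(AF (AX ¬ready)) = {m0, m2, m3, m5, m6}
m1 ∉ Sat(AF (AX ¬ready)) = {m0, m2, m3, m5, m6}, so the formula does not hold at m1.

No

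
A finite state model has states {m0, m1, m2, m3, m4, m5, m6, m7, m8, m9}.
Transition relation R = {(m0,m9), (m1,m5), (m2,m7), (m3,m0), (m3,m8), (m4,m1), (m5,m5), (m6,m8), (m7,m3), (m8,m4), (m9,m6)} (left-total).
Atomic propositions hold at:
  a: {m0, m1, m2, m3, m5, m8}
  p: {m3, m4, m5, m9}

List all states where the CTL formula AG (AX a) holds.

Sat(AX a) = {s : every successor in {m0, m1, m2, m3, m5, m8}} = {m1, m3, m4, m5, m6, m7}
AG (AX a): greatest fixpoint, start Z0 = {m1, m3, m4, m5, m6, m7}, keep only states in Sat with every successor in Z. Z1 = {m1, m4, m5, m7}; Z2 = {m1, m4, m5}; fixed.
Sat(AG (AX a)) = {m1, m4, m5}

{m1, m4, m5}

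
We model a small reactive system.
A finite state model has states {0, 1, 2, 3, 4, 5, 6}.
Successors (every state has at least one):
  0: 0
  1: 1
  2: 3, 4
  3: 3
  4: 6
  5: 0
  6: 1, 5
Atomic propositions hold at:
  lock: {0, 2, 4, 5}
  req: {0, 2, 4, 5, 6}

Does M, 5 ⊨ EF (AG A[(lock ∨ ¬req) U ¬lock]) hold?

No

Sat(¬req) = {1, 3}
Sat(lock ∨ ¬req) = {0, 1, 2, 3, 4, 5}
Sat(¬lock) = {1, 3, 6}
A[(lock ∨ ¬req) U ¬lock]: least fixpoint, start Z0 = Sat(¬lock) = {1, 3, 6}, add states in Sat(lock ∨ ¬req) with every successor in Z. Z1 = {1, 3, 4, 6}; Z2 = {1, 2, 3, 4, 6}; fixed.
Sat(A[(lock ∨ ¬req) U ¬lock]) = {1, 2, 3, 4, 6}
AG A[(lock ∨ ¬req) U ¬lock]: greatest fixpoint, start Z0 = {1, 2, 3, 4, 6}, keep only states in Sat with every successor in Z. Z1 = {1, 2, 3, 4}; Z2 = {1, 2, 3}; Z3 = {1, 3}; fixed.
Sat(AG A[(lock ∨ ¬req) U ¬lock]) = {1, 3}
EF (AG A[(lock ∨ ¬req) U ¬lock]): least fixpoint, start Z0 = {1, 3}, add states with some successor in Z. Z1 = {1, 2, 3, 6}; Z2 = {1, 2, 3, 4, 6}; fixed.
Sat(EF (AG A[(lock ∨ ¬req) U ¬lock])) = {1, 2, 3, 4, 6}
5 ∉ Sat(EF (AG A[(lock ∨ ¬req) U ¬lock])) = {1, 2, 3, 4, 6}, so the formula does not hold at 5.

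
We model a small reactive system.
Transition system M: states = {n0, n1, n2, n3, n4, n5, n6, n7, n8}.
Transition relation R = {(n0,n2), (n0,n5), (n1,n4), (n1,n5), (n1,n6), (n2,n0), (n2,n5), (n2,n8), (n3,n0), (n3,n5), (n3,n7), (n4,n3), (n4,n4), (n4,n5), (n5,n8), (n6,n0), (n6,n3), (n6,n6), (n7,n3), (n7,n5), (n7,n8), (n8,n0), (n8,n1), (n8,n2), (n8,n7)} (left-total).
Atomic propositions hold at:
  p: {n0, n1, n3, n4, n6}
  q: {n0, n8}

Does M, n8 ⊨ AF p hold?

AF p: least fixpoint, start Z0 = {n0, n1, n3, n4, n6}, add states with every successor in Z. Already a fixed point.
Sat(AF p) = {n0, n1, n3, n4, n6}
n8 ∉ Sat(AF p) = {n0, n1, n3, n4, n6}, so the formula does not hold at n8.

No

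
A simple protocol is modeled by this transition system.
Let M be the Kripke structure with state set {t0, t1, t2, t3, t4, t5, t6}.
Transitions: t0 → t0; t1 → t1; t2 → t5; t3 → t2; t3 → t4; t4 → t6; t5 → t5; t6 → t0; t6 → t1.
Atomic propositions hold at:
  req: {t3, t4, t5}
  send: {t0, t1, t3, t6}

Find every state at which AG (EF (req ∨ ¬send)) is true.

Sat(¬send) = {t2, t4, t5}
Sat(req ∨ ¬send) = {t2, t3, t4, t5}
EF (req ∨ ¬send): least fixpoint, start Z0 = {t2, t3, t4, t5}, add states with some successor in Z. Already a fixed point.
Sat(EF (req ∨ ¬send)) = {t2, t3, t4, t5}
AG (EF (req ∨ ¬send)): greatest fixpoint, start Z0 = {t2, t3, t4, t5}, keep only states in Sat with every successor in Z. Z1 = {t2, t3, t5}; Z2 = {t2, t5}; fixed.
Sat(AG (EF (req ∨ ¬send))) = {t2, t5}

{t2, t5}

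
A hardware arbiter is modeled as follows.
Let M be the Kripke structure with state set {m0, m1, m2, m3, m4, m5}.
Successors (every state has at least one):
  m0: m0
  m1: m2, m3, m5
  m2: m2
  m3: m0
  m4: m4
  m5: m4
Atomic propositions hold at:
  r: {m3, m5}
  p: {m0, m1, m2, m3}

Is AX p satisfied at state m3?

Sat(AX p) = {s : every successor in {m0, m1, m2, m3}} = {m0, m2, m3}
m3 ∈ Sat(AX p) = {m0, m2, m3}, so the formula holds at m3.

Yes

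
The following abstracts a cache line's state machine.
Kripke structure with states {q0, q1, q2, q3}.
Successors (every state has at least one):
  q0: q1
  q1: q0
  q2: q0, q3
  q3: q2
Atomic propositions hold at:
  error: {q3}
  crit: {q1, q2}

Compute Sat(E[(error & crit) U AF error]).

{q3}

Sat(error & crit) = ∅
AF error: least fixpoint, start Z0 = {q3}, add states with every successor in Z. Already a fixed point.
Sat(AF error) = {q3}
E[(error & crit) U AF error]: least fixpoint, start Z0 = Sat(AF error) = {q3}, add states in Sat(error & crit) with some successor in Z. Already a fixed point.
Sat(E[(error & crit) U AF error]) = {q3}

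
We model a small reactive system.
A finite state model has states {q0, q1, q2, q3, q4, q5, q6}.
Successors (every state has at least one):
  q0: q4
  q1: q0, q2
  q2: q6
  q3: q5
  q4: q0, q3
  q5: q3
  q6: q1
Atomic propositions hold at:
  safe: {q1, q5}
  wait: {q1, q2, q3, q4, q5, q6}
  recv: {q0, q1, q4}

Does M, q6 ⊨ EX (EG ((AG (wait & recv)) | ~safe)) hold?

Sat(wait & recv) = {q1, q4}
AG (wait & recv): greatest fixpoint, start Z0 = {q1, q4}, keep only states in Sat with every successor in Z. Z1 = ∅; fixed.
Sat(AG (wait & recv)) = ∅
Sat(~safe) = {q0, q2, q3, q4, q6}
Sat((AG (wait & recv)) | ~safe) = {q0, q2, q3, q4, q6}
EG ((AG (wait & recv)) | ~safe): greatest fixpoint, start Z0 = {q0, q2, q3, q4, q6}, keep only states in Sat with some successor in Z. Z1 = {q0, q2, q4}; Z2 = {q0, q4}; fixed.
Sat(EG ((AG (wait & recv)) | ~safe)) = {q0, q4}
Sat(EX (EG ((AG (wait & recv)) | ~safe))) = {s : some successor in {q0, q4}} = {q0, q1, q4}
q6 ∉ Sat(EX (EG ((AG (wait & recv)) | ~safe))) = {q0, q1, q4}, so the formula does not hold at q6.

No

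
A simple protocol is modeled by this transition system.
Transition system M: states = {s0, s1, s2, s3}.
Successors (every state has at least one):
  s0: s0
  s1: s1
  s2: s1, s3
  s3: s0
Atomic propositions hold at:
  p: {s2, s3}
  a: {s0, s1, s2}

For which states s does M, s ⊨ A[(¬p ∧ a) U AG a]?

{s0, s1}

Sat(¬p) = {s0, s1}
Sat(¬p ∧ a) = {s0, s1}
AG a: greatest fixpoint, start Z0 = {s0, s1, s2}, keep only states in Sat with every successor in Z. Z1 = {s0, s1}; fixed.
Sat(AG a) = {s0, s1}
A[(¬p ∧ a) U AG a]: least fixpoint, start Z0 = Sat(AG a) = {s0, s1}, add states in Sat(¬p ∧ a) with every successor in Z. Already a fixed point.
Sat(A[(¬p ∧ a) U AG a]) = {s0, s1}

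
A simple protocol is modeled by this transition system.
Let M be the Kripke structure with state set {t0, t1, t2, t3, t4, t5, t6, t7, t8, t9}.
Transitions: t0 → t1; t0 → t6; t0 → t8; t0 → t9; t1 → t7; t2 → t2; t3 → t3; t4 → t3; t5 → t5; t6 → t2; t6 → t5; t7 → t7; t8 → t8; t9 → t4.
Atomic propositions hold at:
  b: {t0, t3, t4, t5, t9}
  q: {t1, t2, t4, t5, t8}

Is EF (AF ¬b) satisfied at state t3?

No

Sat(¬b) = {t1, t2, t6, t7, t8}
AF ¬b: least fixpoint, start Z0 = {t1, t2, t6, t7, t8}, add states with every successor in Z. Already a fixed point.
Sat(AF ¬b) = {t1, t2, t6, t7, t8}
EF (AF ¬b): least fixpoint, start Z0 = {t1, t2, t6, t7, t8}, add states with some successor in Z. Z1 = {t0, t1, t2, t6, t7, t8}; fixed.
Sat(EF (AF ¬b)) = {t0, t1, t2, t6, t7, t8}
t3 ∉ Sat(EF (AF ¬b)) = {t0, t1, t2, t6, t7, t8}, so the formula does not hold at t3.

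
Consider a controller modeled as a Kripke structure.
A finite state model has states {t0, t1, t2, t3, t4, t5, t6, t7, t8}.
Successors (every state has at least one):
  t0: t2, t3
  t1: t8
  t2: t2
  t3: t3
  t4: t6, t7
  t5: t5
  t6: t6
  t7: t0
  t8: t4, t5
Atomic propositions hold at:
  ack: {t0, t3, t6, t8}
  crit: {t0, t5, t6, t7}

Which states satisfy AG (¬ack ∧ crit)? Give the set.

{t5}

Sat(¬ack) = {t1, t2, t4, t5, t7}
Sat(¬ack ∧ crit) = {t5, t7}
AG (¬ack ∧ crit): greatest fixpoint, start Z0 = {t5, t7}, keep only states in Sat with every successor in Z. Z1 = {t5}; fixed.
Sat(AG (¬ack ∧ crit)) = {t5}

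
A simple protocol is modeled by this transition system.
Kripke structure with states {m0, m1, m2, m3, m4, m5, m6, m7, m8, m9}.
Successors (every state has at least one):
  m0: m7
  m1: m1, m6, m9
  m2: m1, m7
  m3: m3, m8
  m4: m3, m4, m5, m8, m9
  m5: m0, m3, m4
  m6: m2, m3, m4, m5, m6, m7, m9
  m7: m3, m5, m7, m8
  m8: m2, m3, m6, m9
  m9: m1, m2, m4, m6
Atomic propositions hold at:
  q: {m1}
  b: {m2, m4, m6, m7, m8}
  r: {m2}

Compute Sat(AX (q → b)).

{m0, m3, m4, m5, m6, m7, m8}

Sat(q → b) = {m0, m2, m3, m4, m5, m6, m7, m8, m9}
Sat(AX (q → b)) = {s : every successor in {m0, m2, m3, m4, m5, m6, m7, m8, m9}} = {m0, m3, m4, m5, m6, m7, m8}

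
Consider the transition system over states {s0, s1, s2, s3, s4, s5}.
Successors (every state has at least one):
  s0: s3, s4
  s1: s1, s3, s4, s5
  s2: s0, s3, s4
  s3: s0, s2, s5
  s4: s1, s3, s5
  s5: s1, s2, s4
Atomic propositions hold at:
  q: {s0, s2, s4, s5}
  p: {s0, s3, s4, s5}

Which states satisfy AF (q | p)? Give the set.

Sat(q | p) = {s0, s2, s3, s4, s5}
AF (q | p): least fixpoint, start Z0 = {s0, s2, s3, s4, s5}, add states with every successor in Z. Already a fixed point.
Sat(AF (q | p)) = {s0, s2, s3, s4, s5}

{s0, s2, s3, s4, s5}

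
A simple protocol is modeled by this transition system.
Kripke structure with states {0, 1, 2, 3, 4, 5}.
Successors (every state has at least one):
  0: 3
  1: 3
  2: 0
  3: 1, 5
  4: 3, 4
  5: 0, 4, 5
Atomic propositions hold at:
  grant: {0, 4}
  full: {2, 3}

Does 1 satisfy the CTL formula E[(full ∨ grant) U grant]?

Sat(full ∨ grant) = {0, 2, 3, 4}
E[(full ∨ grant) U grant]: least fixpoint, start Z0 = Sat(grant) = {0, 4}, add states in Sat(full ∨ grant) with some successor in Z. Z1 = {0, 2, 4}; fixed.
Sat(E[(full ∨ grant) U grant]) = {0, 2, 4}
1 ∉ Sat(E[(full ∨ grant) U grant]) = {0, 2, 4}, so the formula does not hold at 1.

No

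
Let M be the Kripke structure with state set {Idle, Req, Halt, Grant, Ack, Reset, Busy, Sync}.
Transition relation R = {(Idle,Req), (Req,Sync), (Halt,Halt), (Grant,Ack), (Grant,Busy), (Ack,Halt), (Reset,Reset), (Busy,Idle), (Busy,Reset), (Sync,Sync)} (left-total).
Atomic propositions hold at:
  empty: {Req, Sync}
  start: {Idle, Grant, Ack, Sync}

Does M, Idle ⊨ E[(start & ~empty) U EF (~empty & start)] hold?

Yes

Sat(~empty) = {Idle, Halt, Grant, Ack, Reset, Busy}
Sat(start & ~empty) = {Idle, Grant, Ack}
Sat(~empty & start) = {Idle, Grant, Ack}
EF (~empty & start): least fixpoint, start Z0 = {Idle, Grant, Ack}, add states with some successor in Z. Z1 = {Idle, Grant, Ack, Busy}; fixed.
Sat(EF (~empty & start)) = {Idle, Grant, Ack, Busy}
E[(start & ~empty) U EF (~empty & start)]: least fixpoint, start Z0 = Sat(EF (~empty & start)) = {Idle, Grant, Ack, Busy}, add states in Sat(start & ~empty) with some successor in Z. Already a fixed point.
Sat(E[(start & ~empty) U EF (~empty & start)]) = {Idle, Grant, Ack, Busy}
Idle ∈ Sat(E[(start & ~empty) U EF (~empty & start)]) = {Idle, Grant, Ack, Busy}, so the formula holds at Idle.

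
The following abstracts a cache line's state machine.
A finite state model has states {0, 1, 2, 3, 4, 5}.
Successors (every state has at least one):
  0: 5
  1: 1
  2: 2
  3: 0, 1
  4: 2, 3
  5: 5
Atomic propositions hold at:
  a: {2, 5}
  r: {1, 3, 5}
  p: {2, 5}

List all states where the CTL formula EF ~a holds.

Sat(~a) = {0, 1, 3, 4}
EF ~a: least fixpoint, start Z0 = {0, 1, 3, 4}, add states with some successor in Z. Already a fixed point.
Sat(EF ~a) = {0, 1, 3, 4}

{0, 1, 3, 4}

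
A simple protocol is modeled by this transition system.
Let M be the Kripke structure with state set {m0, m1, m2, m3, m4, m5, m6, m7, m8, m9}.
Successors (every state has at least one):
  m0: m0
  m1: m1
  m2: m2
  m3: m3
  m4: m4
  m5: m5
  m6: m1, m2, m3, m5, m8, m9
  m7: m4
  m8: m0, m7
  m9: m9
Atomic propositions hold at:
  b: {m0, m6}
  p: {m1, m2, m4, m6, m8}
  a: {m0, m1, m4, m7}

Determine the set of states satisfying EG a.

{m0, m1, m4, m7}

EG a: greatest fixpoint, start Z0 = {m0, m1, m4, m7}, keep only states in Sat with some successor in Z. Already a fixed point.
Sat(EG a) = {m0, m1, m4, m7}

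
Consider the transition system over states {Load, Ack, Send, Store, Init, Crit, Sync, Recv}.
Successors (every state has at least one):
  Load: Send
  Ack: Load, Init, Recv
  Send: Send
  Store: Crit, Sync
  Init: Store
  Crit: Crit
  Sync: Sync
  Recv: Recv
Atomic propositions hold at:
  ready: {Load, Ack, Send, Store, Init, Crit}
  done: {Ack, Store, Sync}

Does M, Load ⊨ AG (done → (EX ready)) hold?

Yes

Sat(EX ready) = {s : some successor in {Load, Ack, Send, Store, Init, Crit}} = {Load, Ack, Send, Store, Init, Crit}
Sat(done → (EX ready)) = {Load, Ack, Send, Store, Init, Crit, Recv}
AG (done → (EX ready)): greatest fixpoint, start Z0 = {Load, Ack, Send, Store, Init, Crit, Recv}, keep only states in Sat with every successor in Z. Z1 = {Load, Ack, Send, Init, Crit, Recv}; Z2 = {Load, Ack, Send, Crit, Recv}; Z3 = {Load, Send, Crit, Recv}; fixed.
Sat(AG (done → (EX ready))) = {Load, Send, Crit, Recv}
Load ∈ Sat(AG (done → (EX ready))) = {Load, Send, Crit, Recv}, so the formula holds at Load.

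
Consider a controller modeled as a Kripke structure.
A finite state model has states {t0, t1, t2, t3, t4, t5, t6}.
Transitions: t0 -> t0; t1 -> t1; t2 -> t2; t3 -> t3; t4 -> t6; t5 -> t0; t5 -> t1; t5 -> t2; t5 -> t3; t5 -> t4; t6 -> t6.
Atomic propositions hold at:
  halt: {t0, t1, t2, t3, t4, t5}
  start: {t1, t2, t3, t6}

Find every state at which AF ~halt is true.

{t4, t6}

Sat(~halt) = {t6}
AF ~halt: least fixpoint, start Z0 = {t6}, add states with every successor in Z. Z1 = {t4, t6}; fixed.
Sat(AF ~halt) = {t4, t6}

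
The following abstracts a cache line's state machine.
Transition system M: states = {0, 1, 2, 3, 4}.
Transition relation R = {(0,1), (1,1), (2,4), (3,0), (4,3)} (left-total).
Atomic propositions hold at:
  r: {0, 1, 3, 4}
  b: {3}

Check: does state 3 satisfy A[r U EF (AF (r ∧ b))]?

Sat(r ∧ b) = {3}
AF (r ∧ b): least fixpoint, start Z0 = {3}, add states with every successor in Z. Z1 = {3, 4}; Z2 = {2, 3, 4}; fixed.
Sat(AF (r ∧ b)) = {2, 3, 4}
EF (AF (r ∧ b)): least fixpoint, start Z0 = {2, 3, 4}, add states with some successor in Z. Already a fixed point.
Sat(EF (AF (r ∧ b))) = {2, 3, 4}
A[r U EF (AF (r ∧ b))]: least fixpoint, start Z0 = Sat(EF (AF (r ∧ b))) = {2, 3, 4}, add states in Sat(r) with every successor in Z. Already a fixed point.
Sat(A[r U EF (AF (r ∧ b))]) = {2, 3, 4}
3 ∈ Sat(A[r U EF (AF (r ∧ b))]) = {2, 3, 4}, so the formula holds at 3.

Yes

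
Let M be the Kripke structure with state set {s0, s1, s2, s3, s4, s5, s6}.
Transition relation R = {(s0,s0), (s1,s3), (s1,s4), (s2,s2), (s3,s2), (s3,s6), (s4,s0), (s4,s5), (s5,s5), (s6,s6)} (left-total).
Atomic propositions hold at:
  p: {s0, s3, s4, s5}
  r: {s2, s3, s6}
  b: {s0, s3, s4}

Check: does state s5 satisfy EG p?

Yes

EG p: greatest fixpoint, start Z0 = {s0, s3, s4, s5}, keep only states in Sat with some successor in Z. Z1 = {s0, s4, s5}; fixed.
Sat(EG p) = {s0, s4, s5}
s5 ∈ Sat(EG p) = {s0, s4, s5}, so the formula holds at s5.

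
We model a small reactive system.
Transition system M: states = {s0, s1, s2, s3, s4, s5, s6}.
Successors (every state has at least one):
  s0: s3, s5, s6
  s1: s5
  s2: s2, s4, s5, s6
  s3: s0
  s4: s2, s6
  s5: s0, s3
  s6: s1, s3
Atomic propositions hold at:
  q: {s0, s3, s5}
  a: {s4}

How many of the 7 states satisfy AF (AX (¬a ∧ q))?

Sat(¬a) = {s0, s1, s2, s3, s5, s6}
Sat(¬a ∧ q) = {s0, s3, s5}
Sat(AX (¬a ∧ q)) = {s : every successor in {s0, s3, s5}} = {s1, s3, s5}
AF (AX (¬a ∧ q)): least fixpoint, start Z0 = {s1, s3, s5}, add states with every successor in Z. Z1 = {s1, s3, s5, s6}; Z2 = {s0, s1, s3, s5, s6}; fixed.
Sat(AF (AX (¬a ∧ q))) = {s0, s1, s3, s5, s6}
|Sat(AF (AX (¬a ∧ q)))| = |{s0, s1, s3, s5, s6}| = 5.

5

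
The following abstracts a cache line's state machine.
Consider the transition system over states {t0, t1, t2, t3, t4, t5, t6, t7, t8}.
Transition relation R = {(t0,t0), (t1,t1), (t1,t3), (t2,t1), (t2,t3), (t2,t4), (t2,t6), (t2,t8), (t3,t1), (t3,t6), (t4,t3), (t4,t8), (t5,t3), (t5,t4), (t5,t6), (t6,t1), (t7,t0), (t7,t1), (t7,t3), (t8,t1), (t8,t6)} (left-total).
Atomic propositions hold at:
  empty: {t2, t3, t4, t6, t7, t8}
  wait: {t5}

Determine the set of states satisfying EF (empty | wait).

{t1, t2, t3, t4, t5, t6, t7, t8}

Sat(empty | wait) = {t2, t3, t4, t5, t6, t7, t8}
EF (empty | wait): least fixpoint, start Z0 = {t2, t3, t4, t5, t6, t7, t8}, add states with some successor in Z. Z1 = {t1, t2, t3, t4, t5, t6, t7, t8}; fixed.
Sat(EF (empty | wait)) = {t1, t2, t3, t4, t5, t6, t7, t8}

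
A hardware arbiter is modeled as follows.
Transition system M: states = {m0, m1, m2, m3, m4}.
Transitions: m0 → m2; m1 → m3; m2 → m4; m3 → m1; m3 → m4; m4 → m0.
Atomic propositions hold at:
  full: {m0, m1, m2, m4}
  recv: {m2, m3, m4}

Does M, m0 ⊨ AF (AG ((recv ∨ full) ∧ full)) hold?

Yes

Sat(recv ∨ full) = {m0, m1, m2, m3, m4}
Sat((recv ∨ full) ∧ full) = {m0, m1, m2, m4}
AG ((recv ∨ full) ∧ full): greatest fixpoint, start Z0 = {m0, m1, m2, m4}, keep only states in Sat with every successor in Z. Z1 = {m0, m2, m4}; fixed.
Sat(AG ((recv ∨ full) ∧ full)) = {m0, m2, m4}
AF (AG ((recv ∨ full) ∧ full)): least fixpoint, start Z0 = {m0, m2, m4}, add states with every successor in Z. Already a fixed point.
Sat(AF (AG ((recv ∨ full) ∧ full))) = {m0, m2, m4}
m0 ∈ Sat(AF (AG ((recv ∨ full) ∧ full))) = {m0, m2, m4}, so the formula holds at m0.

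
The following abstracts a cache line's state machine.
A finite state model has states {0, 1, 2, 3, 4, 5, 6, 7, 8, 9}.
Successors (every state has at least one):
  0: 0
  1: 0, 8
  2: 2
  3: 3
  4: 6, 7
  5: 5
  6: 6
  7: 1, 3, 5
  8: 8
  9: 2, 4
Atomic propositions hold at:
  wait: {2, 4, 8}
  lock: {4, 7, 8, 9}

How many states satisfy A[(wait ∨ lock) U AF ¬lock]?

Sat(wait ∨ lock) = {2, 4, 7, 8, 9}
Sat(¬lock) = {0, 1, 2, 3, 5, 6}
AF ¬lock: least fixpoint, start Z0 = {0, 1, 2, 3, 5, 6}, add states with every successor in Z. Z1 = {0, 1, 2, 3, 5, 6, 7}; Z2 = {0, 1, 2, 3, 4, 5, 6, 7}; Z3 = {0, 1, 2, 3, 4, 5, 6, 7, 9}; fixed.
Sat(AF ¬lock) = {0, 1, 2, 3, 4, 5, 6, 7, 9}
A[(wait ∨ lock) U AF ¬lock]: least fixpoint, start Z0 = Sat(AF ¬lock) = {0, 1, 2, 3, 4, 5, 6, 7, 9}, add states in Sat(wait ∨ lock) with every successor in Z. Already a fixed point.
Sat(A[(wait ∨ lock) U AF ¬lock]) = {0, 1, 2, 3, 4, 5, 6, 7, 9}
|Sat(A[(wait ∨ lock) U AF ¬lock])| = |{0, 1, 2, 3, 4, 5, 6, 7, 9}| = 9.

9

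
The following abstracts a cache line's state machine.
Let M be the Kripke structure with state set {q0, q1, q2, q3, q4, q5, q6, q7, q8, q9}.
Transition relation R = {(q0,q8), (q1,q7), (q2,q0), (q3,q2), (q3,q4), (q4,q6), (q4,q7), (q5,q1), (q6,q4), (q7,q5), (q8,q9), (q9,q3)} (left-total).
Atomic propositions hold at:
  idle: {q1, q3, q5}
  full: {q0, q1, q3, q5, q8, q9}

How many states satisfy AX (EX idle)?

3

Sat(EX idle) = {s : some successor in {q1, q3, q5}} = {q5, q7, q9}
Sat(AX (EX idle)) = {s : every successor in {q5, q7, q9}} = {q1, q7, q8}
|Sat(AX (EX idle))| = |{q1, q7, q8}| = 3.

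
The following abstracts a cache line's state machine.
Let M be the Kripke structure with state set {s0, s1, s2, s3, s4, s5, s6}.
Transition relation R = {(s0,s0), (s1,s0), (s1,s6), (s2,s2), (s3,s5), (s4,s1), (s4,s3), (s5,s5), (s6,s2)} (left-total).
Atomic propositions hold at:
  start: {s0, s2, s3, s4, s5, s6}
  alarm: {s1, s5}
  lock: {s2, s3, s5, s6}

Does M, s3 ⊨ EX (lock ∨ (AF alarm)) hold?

Yes

AF alarm: least fixpoint, start Z0 = {s1, s5}, add states with every successor in Z. Z1 = {s1, s3, s5}; Z2 = {s1, s3, s4, s5}; fixed.
Sat(AF alarm) = {s1, s3, s4, s5}
Sat(lock ∨ (AF alarm)) = {s1, s2, s3, s4, s5, s6}
Sat(EX (lock ∨ (AF alarm))) = {s : some successor in {s1, s2, s3, s4, s5, s6}} = {s1, s2, s3, s4, s5, s6}
s3 ∈ Sat(EX (lock ∨ (AF alarm))) = {s1, s2, s3, s4, s5, s6}, so the formula holds at s3.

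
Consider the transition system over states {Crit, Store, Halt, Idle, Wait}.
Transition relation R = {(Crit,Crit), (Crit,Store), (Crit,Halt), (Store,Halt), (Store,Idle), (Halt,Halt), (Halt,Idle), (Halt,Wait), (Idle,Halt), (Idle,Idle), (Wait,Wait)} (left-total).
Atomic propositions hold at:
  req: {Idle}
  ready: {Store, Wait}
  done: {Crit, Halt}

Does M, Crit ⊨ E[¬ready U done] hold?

Yes

Sat(¬ready) = {Crit, Halt, Idle}
E[¬ready U done]: least fixpoint, start Z0 = Sat(done) = {Crit, Halt}, add states in Sat(¬ready) with some successor in Z. Z1 = {Crit, Halt, Idle}; fixed.
Sat(E[¬ready U done]) = {Crit, Halt, Idle}
Crit ∈ Sat(E[¬ready U done]) = {Crit, Halt, Idle}, so the formula holds at Crit.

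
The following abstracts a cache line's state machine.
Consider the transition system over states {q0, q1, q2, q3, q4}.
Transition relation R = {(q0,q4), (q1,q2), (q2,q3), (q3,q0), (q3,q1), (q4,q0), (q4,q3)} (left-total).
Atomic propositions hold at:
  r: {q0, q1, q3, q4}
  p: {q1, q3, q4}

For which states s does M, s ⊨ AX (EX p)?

Sat(EX p) = {s : some successor in {q1, q3, q4}} = {q0, q2, q3, q4}
Sat(AX (EX p)) = {s : every successor in {q0, q2, q3, q4}} = {q0, q1, q2, q4}

{q0, q1, q2, q4}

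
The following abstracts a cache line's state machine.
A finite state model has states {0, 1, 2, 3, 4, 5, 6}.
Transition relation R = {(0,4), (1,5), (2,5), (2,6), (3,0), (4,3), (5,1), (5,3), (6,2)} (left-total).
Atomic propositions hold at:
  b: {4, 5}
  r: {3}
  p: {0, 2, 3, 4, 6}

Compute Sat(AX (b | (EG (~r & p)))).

Sat(~r) = {0, 1, 2, 4, 5, 6}
Sat(~r & p) = {0, 2, 4, 6}
EG (~r & p): greatest fixpoint, start Z0 = {0, 2, 4, 6}, keep only states in Sat with some successor in Z. Z1 = {0, 2, 6}; Z2 = {2, 6}; fixed.
Sat(EG (~r & p)) = {2, 6}
Sat(b | (EG (~r & p))) = {2, 4, 5, 6}
Sat(AX (b | (EG (~r & p)))) = {s : every successor in {2, 4, 5, 6}} = {0, 1, 2, 6}

{0, 1, 2, 6}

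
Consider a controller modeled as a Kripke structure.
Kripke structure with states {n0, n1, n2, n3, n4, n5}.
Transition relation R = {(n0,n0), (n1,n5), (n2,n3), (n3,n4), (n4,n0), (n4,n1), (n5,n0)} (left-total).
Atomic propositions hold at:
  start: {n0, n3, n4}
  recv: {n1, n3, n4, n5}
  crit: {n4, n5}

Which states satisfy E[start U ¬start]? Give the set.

{n1, n2, n3, n4, n5}

Sat(¬start) = {n1, n2, n5}
E[start U ¬start]: least fixpoint, start Z0 = Sat(¬start) = {n1, n2, n5}, add states in Sat(start) with some successor in Z. Z1 = {n1, n2, n4, n5}; Z2 = {n1, n2, n3, n4, n5}; fixed.
Sat(E[start U ¬start]) = {n1, n2, n3, n4, n5}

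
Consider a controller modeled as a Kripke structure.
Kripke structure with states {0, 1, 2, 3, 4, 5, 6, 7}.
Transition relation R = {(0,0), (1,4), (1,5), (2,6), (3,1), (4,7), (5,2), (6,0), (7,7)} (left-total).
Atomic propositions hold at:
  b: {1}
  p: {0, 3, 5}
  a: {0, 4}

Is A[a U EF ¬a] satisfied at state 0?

Sat(¬a) = {1, 2, 3, 5, 6, 7}
EF ¬a: least fixpoint, start Z0 = {1, 2, 3, 5, 6, 7}, add states with some successor in Z. Z1 = {1, 2, 3, 4, 5, 6, 7}; fixed.
Sat(EF ¬a) = {1, 2, 3, 4, 5, 6, 7}
A[a U EF ¬a]: least fixpoint, start Z0 = Sat(EF ¬a) = {1, 2, 3, 4, 5, 6, 7}, add states in Sat(a) with every successor in Z. Already a fixed point.
Sat(A[a U EF ¬a]) = {1, 2, 3, 4, 5, 6, 7}
0 ∉ Sat(A[a U EF ¬a]) = {1, 2, 3, 4, 5, 6, 7}, so the formula does not hold at 0.

No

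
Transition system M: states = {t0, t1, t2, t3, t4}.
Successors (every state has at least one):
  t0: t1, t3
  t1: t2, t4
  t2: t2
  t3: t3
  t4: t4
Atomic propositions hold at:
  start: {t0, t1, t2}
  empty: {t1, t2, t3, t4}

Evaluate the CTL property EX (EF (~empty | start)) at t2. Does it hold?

Sat(~empty) = {t0}
Sat(~empty | start) = {t0, t1, t2}
EF (~empty | start): least fixpoint, start Z0 = {t0, t1, t2}, add states with some successor in Z. Already a fixed point.
Sat(EF (~empty | start)) = {t0, t1, t2}
Sat(EX (EF (~empty | start))) = {s : some successor in {t0, t1, t2}} = {t0, t1, t2}
t2 ∈ Sat(EX (EF (~empty | start))) = {t0, t1, t2}, so the formula holds at t2.

Yes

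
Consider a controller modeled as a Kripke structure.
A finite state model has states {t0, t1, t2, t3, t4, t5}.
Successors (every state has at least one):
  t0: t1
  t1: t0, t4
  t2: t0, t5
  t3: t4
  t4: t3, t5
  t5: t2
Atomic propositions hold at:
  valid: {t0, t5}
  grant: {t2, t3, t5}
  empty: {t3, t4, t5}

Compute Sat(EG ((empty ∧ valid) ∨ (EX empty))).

Sat(empty ∧ valid) = {t5}
Sat(EX empty) = {s : some successor in {t3, t4, t5}} = {t1, t2, t3, t4}
Sat((empty ∧ valid) ∨ (EX empty)) = {t1, t2, t3, t4, t5}
EG ((empty ∧ valid) ∨ (EX empty)): greatest fixpoint, start Z0 = {t1, t2, t3, t4, t5}, keep only states in Sat with some successor in Z. Already a fixed point.
Sat(EG ((empty ∧ valid) ∨ (EX empty))) = {t1, t2, t3, t4, t5}

{t1, t2, t3, t4, t5}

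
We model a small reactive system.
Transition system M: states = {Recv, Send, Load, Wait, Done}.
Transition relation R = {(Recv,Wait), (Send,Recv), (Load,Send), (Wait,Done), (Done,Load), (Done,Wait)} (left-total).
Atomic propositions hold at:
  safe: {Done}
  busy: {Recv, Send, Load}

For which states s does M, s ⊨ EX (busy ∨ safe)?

{Send, Load, Wait, Done}

Sat(busy ∨ safe) = {Recv, Send, Load, Done}
Sat(EX (busy ∨ safe)) = {s : some successor in {Recv, Send, Load, Done}} = {Send, Load, Wait, Done}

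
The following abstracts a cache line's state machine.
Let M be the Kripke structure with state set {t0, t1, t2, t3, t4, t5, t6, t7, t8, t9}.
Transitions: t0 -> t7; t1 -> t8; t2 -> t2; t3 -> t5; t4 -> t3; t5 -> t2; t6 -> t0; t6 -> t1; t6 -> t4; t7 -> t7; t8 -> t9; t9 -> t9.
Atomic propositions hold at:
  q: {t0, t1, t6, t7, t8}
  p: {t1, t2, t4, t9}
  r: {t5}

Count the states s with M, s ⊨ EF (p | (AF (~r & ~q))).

8

Sat(~r) = {t0, t1, t2, t3, t4, t6, t7, t8, t9}
Sat(~q) = {t2, t3, t4, t5, t9}
Sat(~r & ~q) = {t2, t3, t4, t9}
AF (~r & ~q): least fixpoint, start Z0 = {t2, t3, t4, t9}, add states with every successor in Z. Z1 = {t2, t3, t4, t5, t8, t9}; Z2 = {t1, t2, t3, t4, t5, t8, t9}; fixed.
Sat(AF (~r & ~q)) = {t1, t2, t3, t4, t5, t8, t9}
Sat(p | (AF (~r & ~q))) = {t1, t2, t3, t4, t5, t8, t9}
EF (p | (AF (~r & ~q))): least fixpoint, start Z0 = {t1, t2, t3, t4, t5, t8, t9}, add states with some successor in Z. Z1 = {t1, t2, t3, t4, t5, t6, t8, t9}; fixed.
Sat(EF (p | (AF (~r & ~q)))) = {t1, t2, t3, t4, t5, t6, t8, t9}
|Sat(EF (p | (AF (~r & ~q))))| = |{t1, t2, t3, t4, t5, t6, t8, t9}| = 8.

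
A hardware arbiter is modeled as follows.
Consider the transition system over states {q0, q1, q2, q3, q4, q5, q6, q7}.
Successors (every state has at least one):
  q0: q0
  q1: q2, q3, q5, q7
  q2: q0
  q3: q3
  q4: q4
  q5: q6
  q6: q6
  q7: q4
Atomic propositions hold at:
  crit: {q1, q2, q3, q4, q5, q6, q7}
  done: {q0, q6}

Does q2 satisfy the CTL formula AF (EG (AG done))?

AG done: greatest fixpoint, start Z0 = {q0, q6}, keep only states in Sat with every successor in Z. Already a fixed point.
Sat(AG done) = {q0, q6}
EG (AG done): greatest fixpoint, start Z0 = {q0, q6}, keep only states in Sat with some successor in Z. Already a fixed point.
Sat(EG (AG done)) = {q0, q6}
AF (EG (AG done)): least fixpoint, start Z0 = {q0, q6}, add states with every successor in Z. Z1 = {q0, q2, q5, q6}; fixed.
Sat(AF (EG (AG done))) = {q0, q2, q5, q6}
q2 ∈ Sat(AF (EG (AG done))) = {q0, q2, q5, q6}, so the formula holds at q2.

Yes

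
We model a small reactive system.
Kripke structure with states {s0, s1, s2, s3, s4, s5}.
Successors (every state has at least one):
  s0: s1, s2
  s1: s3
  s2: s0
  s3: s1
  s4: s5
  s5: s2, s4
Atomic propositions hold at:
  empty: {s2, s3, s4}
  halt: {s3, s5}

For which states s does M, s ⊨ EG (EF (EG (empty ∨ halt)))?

Sat(empty ∨ halt) = {s2, s3, s4, s5}
EG (empty ∨ halt): greatest fixpoint, start Z0 = {s2, s3, s4, s5}, keep only states in Sat with some successor in Z. Z1 = {s4, s5}; fixed.
Sat(EG (empty ∨ halt)) = {s4, s5}
EF (EG (empty ∨ halt)): least fixpoint, start Z0 = {s4, s5}, add states with some successor in Z. Already a fixed point.
Sat(EF (EG (empty ∨ halt))) = {s4, s5}
EG (EF (EG (empty ∨ halt))): greatest fixpoint, start Z0 = {s4, s5}, keep only states in Sat with some successor in Z. Already a fixed point.
Sat(EG (EF (EG (empty ∨ halt)))) = {s4, s5}

{s4, s5}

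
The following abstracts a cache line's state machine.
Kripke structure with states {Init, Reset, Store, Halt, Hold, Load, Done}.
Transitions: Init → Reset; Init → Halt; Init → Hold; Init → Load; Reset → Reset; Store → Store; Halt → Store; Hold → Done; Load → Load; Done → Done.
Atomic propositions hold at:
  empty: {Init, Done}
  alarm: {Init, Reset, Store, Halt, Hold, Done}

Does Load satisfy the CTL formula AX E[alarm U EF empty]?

EF empty: least fixpoint, start Z0 = {Init, Done}, add states with some successor in Z. Z1 = {Init, Hold, Done}; fixed.
Sat(EF empty) = {Init, Hold, Done}
E[alarm U EF empty]: least fixpoint, start Z0 = Sat(EF empty) = {Init, Hold, Done}, add states in Sat(alarm) with some successor in Z. Already a fixed point.
Sat(E[alarm U EF empty]) = {Init, Hold, Done}
Sat(AX E[alarm U EF empty]) = {s : every successor in {Init, Hold, Done}} = {Hold, Done}
Load ∉ Sat(AX E[alarm U EF empty]) = {Hold, Done}, so the formula does not hold at Load.

No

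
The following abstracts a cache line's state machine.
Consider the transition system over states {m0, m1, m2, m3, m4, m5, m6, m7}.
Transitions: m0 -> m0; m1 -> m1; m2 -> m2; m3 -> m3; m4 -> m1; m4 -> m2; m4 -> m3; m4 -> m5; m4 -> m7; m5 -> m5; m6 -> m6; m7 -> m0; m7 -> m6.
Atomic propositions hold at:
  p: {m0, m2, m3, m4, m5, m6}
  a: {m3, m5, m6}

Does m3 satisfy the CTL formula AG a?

AG a: greatest fixpoint, start Z0 = {m3, m5, m6}, keep only states in Sat with every successor in Z. Already a fixed point.
Sat(AG a) = {m3, m5, m6}
m3 ∈ Sat(AG a) = {m3, m5, m6}, so the formula holds at m3.

Yes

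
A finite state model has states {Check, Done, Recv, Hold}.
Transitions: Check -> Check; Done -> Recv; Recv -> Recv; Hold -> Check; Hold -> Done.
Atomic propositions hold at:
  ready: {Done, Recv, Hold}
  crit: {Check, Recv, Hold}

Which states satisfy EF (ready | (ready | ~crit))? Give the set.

{Done, Recv, Hold}

Sat(~crit) = {Done}
Sat(ready | ~crit) = {Done, Recv, Hold}
Sat(ready | (ready | ~crit)) = {Done, Recv, Hold}
EF (ready | (ready | ~crit)): least fixpoint, start Z0 = {Done, Recv, Hold}, add states with some successor in Z. Already a fixed point.
Sat(EF (ready | (ready | ~crit))) = {Done, Recv, Hold}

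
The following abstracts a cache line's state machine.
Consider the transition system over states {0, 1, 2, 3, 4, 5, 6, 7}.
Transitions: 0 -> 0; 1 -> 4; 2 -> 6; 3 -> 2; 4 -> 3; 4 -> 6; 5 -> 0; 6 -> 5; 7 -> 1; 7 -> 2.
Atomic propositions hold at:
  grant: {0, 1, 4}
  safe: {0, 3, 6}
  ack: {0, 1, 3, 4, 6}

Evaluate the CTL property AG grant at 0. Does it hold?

AG grant: greatest fixpoint, start Z0 = {0, 1, 4}, keep only states in Sat with every successor in Z. Z1 = {0, 1}; Z2 = {0}; fixed.
Sat(AG grant) = {0}
0 ∈ Sat(AG grant) = {0}, so the formula holds at 0.

Yes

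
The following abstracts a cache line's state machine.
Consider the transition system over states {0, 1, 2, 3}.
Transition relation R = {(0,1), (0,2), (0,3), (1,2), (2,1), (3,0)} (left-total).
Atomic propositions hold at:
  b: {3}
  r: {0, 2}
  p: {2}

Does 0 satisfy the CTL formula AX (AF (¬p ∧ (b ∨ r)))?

No

Sat(¬p) = {0, 1, 3}
Sat(b ∨ r) = {0, 2, 3}
Sat(¬p ∧ (b ∨ r)) = {0, 3}
AF (¬p ∧ (b ∨ r)): least fixpoint, start Z0 = {0, 3}, add states with every successor in Z. Already a fixed point.
Sat(AF (¬p ∧ (b ∨ r))) = {0, 3}
Sat(AX (AF (¬p ∧ (b ∨ r)))) = {s : every successor in {0, 3}} = {3}
0 ∉ Sat(AX (AF (¬p ∧ (b ∨ r)))) = {3}, so the formula does not hold at 0.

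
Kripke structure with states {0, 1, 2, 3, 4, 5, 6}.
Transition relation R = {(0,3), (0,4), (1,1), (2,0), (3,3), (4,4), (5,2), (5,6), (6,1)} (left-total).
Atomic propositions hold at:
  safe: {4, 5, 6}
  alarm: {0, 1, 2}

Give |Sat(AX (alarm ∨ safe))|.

5

Sat(alarm ∨ safe) = {0, 1, 2, 4, 5, 6}
Sat(AX (alarm ∨ safe)) = {s : every successor in {0, 1, 2, 4, 5, 6}} = {1, 2, 4, 5, 6}
|Sat(AX (alarm ∨ safe))| = |{1, 2, 4, 5, 6}| = 5.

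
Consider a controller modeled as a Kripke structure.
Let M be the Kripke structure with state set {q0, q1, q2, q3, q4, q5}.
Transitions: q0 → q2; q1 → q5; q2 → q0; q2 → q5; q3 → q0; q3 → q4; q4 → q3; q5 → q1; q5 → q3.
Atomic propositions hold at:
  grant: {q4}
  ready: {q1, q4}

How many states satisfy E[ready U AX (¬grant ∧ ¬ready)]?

Sat(¬grant) = {q0, q1, q2, q3, q5}
Sat(¬ready) = {q0, q2, q3, q5}
Sat(¬grant ∧ ¬ready) = {q0, q2, q3, q5}
Sat(AX (¬grant ∧ ¬ready)) = {s : every successor in {q0, q2, q3, q5}} = {q0, q1, q2, q4}
E[ready U AX (¬grant ∧ ¬ready)]: least fixpoint, start Z0 = Sat(AX (¬grant ∧ ¬ready)) = {q0, q1, q2, q4}, add states in Sat(ready) with some successor in Z. Already a fixed point.
Sat(E[ready U AX (¬grant ∧ ¬ready)]) = {q0, q1, q2, q4}
|Sat(E[ready U AX (¬grant ∧ ¬ready)])| = |{q0, q1, q2, q4}| = 4.

4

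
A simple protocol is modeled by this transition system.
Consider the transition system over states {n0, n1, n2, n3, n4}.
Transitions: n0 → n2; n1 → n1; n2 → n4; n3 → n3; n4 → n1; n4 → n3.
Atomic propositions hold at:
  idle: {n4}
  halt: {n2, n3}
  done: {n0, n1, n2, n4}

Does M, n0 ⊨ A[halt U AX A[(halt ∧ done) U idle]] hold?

Yes

Sat(halt ∧ done) = {n2}
A[(halt ∧ done) U idle]: least fixpoint, start Z0 = Sat(idle) = {n4}, add states in Sat(halt ∧ done) with every successor in Z. Z1 = {n2, n4}; fixed.
Sat(A[(halt ∧ done) U idle]) = {n2, n4}
Sat(AX A[(halt ∧ done) U idle]) = {s : every successor in {n2, n4}} = {n0, n2}
A[halt U AX A[(halt ∧ done) U idle]]: least fixpoint, start Z0 = Sat(AX A[(halt ∧ done) U idle]) = {n0, n2}, add states in Sat(halt) with every successor in Z. Already a fixed point.
Sat(A[halt U AX A[(halt ∧ done) U idle]]) = {n0, n2}
n0 ∈ Sat(A[halt U AX A[(halt ∧ done) U idle]]) = {n0, n2}, so the formula holds at n0.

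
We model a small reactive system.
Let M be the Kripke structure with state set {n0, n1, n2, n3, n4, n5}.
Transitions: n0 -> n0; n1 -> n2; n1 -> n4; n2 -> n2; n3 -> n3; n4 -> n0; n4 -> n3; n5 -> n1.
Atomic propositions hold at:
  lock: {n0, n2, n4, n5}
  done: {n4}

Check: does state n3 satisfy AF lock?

AF lock: least fixpoint, start Z0 = {n0, n2, n4, n5}, add states with every successor in Z. Z1 = {n0, n1, n2, n4, n5}; fixed.
Sat(AF lock) = {n0, n1, n2, n4, n5}
n3 ∉ Sat(AF lock) = {n0, n1, n2, n4, n5}, so the formula does not hold at n3.

No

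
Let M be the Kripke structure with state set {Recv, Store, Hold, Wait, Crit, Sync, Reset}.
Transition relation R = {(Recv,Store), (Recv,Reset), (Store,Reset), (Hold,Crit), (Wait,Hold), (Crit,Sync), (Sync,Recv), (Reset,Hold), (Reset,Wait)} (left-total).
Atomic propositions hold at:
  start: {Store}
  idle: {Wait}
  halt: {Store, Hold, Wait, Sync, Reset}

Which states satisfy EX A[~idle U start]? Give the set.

Sat(~idle) = {Recv, Store, Hold, Crit, Sync, Reset}
A[~idle U start]: least fixpoint, start Z0 = Sat(start) = {Store}, add states in Sat(~idle) with every successor in Z. Already a fixed point.
Sat(A[~idle U start]) = {Store}
Sat(EX A[~idle U start]) = {s : some successor in {Store}} = {Recv}

{Recv}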